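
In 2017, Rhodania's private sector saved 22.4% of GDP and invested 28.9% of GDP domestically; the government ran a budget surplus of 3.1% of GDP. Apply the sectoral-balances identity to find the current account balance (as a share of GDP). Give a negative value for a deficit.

-3.4

By the sectoral-balances identity, CA = (S_private - I) + (T - G).
Private balance = 22.4 - 28.9 = -6.5
Government balance (T - G) = 3.1
CA = -6.5 + 3.1 = -3.4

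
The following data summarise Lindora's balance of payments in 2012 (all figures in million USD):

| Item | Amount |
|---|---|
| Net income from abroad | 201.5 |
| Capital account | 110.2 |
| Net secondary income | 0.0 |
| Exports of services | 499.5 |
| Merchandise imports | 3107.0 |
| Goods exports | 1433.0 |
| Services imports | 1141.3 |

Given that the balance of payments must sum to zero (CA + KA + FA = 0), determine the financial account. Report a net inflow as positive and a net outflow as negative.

Goods balance = 1433.0 - 3107.0 = -1674.0
Services balance = 499.5 - 1141.3 = -641.8
Trade balance (goods + services) = -1674.0 + (-641.8) = -2315.8
Net primary income = 201.5
Net secondary income = 0.0
Current account = -2315.8 + 201.5 + 0.0 = -2114.3
Financial account = -(-2114.3 + 110.2) = 2004.1

2004.1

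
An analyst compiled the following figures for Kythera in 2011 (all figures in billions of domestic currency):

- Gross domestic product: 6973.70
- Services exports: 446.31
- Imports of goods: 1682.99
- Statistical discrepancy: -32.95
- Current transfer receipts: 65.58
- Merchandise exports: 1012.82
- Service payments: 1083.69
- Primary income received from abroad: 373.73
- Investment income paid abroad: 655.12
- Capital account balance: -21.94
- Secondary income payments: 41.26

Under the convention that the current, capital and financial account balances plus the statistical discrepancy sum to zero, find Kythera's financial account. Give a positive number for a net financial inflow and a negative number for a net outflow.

1619.51

Goods balance = 1012.82 - 1682.99 = -670.17
Services balance = 446.31 - 1083.69 = -637.38
Trade balance (goods + services) = -670.17 + (-637.38) = -1307.55
Net primary income = 373.73 - 655.12 = -281.39
Net secondary income = 65.58 - 41.26 = 24.32
Current account = -1307.55 + (-281.39) + 24.32 = -1564.62
Financial account = -(-1564.62 + (-21.94) + (-32.95)) = 1619.51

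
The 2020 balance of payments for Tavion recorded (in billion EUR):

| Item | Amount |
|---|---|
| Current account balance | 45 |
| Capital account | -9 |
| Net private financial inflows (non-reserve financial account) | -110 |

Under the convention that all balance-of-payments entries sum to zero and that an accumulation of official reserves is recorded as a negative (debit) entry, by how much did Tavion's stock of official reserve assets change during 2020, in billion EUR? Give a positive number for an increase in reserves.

Official reserve transactions balance = -(45 + (-9) + (-110)) = 74
An accumulation of reserves is recorded as a debit (negative entry), so the change in the stock of reserves is the negative of that balance.
Change in official reserves = -(74) = -74

-74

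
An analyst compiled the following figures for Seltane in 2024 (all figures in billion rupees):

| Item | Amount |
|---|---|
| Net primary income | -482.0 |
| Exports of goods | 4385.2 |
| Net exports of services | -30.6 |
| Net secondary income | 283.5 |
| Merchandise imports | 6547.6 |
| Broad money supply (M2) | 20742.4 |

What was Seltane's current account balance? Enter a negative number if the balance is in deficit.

Goods balance = 4385.2 - 6547.6 = -2162.4
Services balance = -30.6
Trade balance (goods + services) = -2162.4 + (-30.6) = -2193.0
Net primary income = -482.0
Net secondary income = 283.5
Current account = -2193.0 + (-482.0) + 283.5 = -2391.5

-2391.5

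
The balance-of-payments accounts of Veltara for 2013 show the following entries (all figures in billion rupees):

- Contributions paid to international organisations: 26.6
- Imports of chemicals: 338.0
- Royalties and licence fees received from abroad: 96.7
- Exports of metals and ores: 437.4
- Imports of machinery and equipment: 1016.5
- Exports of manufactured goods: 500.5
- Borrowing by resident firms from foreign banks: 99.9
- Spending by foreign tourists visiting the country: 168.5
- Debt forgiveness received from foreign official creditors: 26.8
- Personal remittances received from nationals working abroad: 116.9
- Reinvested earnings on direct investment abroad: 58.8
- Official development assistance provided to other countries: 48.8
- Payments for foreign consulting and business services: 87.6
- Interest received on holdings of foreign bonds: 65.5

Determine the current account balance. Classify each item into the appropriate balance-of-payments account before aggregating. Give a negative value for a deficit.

Goods: -1016.5 + 437.4 - 338.0 + 500.5 = -416.6
Services: -87.6 + 96.7 + 168.5 = 177.6
Primary income: 65.5 + 58.8 = 124.3
Secondary income: -26.6 - 48.8 + 116.9 = 41.5
Current account = (-416.6) + 177.6 + 124.3 + 41.5 = -73.2
(Excluded from the current account — financial account: borrowing by resident firms from foreign banks 99.9; capital account: debt forgiveness received from foreign official creditors 26.8.)

-73.2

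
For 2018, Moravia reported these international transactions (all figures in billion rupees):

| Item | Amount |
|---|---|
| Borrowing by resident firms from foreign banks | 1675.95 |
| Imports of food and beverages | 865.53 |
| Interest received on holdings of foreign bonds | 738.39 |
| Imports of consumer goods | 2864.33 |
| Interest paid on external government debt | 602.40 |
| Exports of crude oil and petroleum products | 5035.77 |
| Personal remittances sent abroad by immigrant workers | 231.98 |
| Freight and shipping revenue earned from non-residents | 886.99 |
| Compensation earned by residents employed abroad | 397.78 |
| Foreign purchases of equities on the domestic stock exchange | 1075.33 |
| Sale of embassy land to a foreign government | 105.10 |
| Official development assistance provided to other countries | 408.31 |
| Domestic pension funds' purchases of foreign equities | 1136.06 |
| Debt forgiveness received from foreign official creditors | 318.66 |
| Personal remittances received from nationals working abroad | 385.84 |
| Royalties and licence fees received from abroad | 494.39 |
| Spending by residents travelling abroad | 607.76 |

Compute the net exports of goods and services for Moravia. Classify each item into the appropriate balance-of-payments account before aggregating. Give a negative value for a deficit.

Goods: 5035.77 - 865.53 - 2864.33 = 1305.91
Services: 886.99 + 494.39 - 607.76 = 773.62
Trade balance = 1305.91 + 773.62 = 2079.53
(Excluded from the trade balance — financial account: borrowing by resident firms from foreign banks 1675.95, foreign purchases of equities on the domestic stock exchange 1075.33, domestic pension funds' purchases of foreign equities 1136.06; primary income: interest received on holdings of foreign bonds 738.39, interest paid on external government debt 602.40, compensation earned by residents employed abroad 397.78; secondary income: personal remittances sent abroad by immigrant workers 231.98, official development assistance provided to other countries 408.31, personal remittances received from nationals working abroad 385.84; capital account: sale of embassy land to a foreign government 105.10, debt forgiveness received from foreign official creditors 318.66.)

2079.53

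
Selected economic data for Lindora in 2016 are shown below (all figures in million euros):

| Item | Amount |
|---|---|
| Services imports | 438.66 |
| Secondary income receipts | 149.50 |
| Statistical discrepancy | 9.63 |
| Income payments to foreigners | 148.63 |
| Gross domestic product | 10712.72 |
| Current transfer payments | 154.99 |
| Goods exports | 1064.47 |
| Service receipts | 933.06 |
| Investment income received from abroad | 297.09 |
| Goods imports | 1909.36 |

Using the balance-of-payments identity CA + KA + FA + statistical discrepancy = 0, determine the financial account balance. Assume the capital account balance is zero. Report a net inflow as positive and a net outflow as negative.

Goods balance = 1064.47 - 1909.36 = -844.89
Services balance = 933.06 - 438.66 = 494.40
Trade balance (goods + services) = -844.89 + 494.40 = -350.49
Net primary income = 297.09 - 148.63 = 148.46
Net secondary income = 149.50 - 154.99 = -5.49
Current account = -350.49 + 148.46 + (-5.49) = -207.52
Financial account = -(-207.52 + 9.63) = 197.89

197.89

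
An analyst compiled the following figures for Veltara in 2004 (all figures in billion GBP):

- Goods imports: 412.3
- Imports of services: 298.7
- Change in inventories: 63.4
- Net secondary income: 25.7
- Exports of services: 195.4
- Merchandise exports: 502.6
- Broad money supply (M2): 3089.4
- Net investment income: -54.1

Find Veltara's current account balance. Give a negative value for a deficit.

-41.4

Goods balance = 502.6 - 412.3 = 90.3
Services balance = 195.4 - 298.7 = -103.3
Trade balance (goods + services) = 90.3 + (-103.3) = -13.0
Net primary income = -54.1
Net secondary income = 25.7
Current account = -13.0 + (-54.1) + 25.7 = -41.4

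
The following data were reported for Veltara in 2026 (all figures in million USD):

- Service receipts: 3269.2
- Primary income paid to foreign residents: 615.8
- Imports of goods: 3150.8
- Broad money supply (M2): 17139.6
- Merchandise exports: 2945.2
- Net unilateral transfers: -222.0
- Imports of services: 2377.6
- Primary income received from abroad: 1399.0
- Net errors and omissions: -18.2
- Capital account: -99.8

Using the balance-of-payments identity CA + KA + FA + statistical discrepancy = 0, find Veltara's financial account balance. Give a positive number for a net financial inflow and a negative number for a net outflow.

Goods balance = 2945.2 - 3150.8 = -205.6
Services balance = 3269.2 - 2377.6 = 891.6
Trade balance (goods + services) = -205.6 + 891.6 = 686.0
Net primary income = 1399.0 - 615.8 = 783.2
Net secondary income = -222.0
Current account = 686.0 + 783.2 + (-222.0) = 1247.2
Financial account = -(1247.2 + (-99.8) + (-18.2)) = -1129.2

-1129.2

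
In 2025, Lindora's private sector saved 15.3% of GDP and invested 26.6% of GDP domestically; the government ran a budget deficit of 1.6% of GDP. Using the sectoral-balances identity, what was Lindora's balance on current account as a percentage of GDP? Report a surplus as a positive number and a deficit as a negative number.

By the sectoral-balances identity, CA = (S_private - I) + (T - G).
Private balance = 15.3 - 26.6 = -11.3
Government balance (T - G) = -1.6
CA = -11.3 + (-1.6) = -12.9

-12.9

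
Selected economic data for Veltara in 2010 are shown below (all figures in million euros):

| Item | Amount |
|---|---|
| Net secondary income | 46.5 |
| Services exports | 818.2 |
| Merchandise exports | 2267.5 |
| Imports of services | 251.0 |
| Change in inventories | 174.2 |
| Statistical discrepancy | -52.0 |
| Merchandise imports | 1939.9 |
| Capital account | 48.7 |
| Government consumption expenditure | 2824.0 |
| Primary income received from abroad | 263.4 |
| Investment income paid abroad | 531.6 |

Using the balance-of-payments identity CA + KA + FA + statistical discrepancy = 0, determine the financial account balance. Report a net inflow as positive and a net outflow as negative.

-669.8

Goods balance = 2267.5 - 1939.9 = 327.6
Services balance = 818.2 - 251.0 = 567.2
Trade balance (goods + services) = 327.6 + 567.2 = 894.8
Net primary income = 263.4 - 531.6 = -268.2
Net secondary income = 46.5
Current account = 894.8 + (-268.2) + 46.5 = 673.1
Financial account = -(673.1 + 48.7 + (-52.0)) = -669.8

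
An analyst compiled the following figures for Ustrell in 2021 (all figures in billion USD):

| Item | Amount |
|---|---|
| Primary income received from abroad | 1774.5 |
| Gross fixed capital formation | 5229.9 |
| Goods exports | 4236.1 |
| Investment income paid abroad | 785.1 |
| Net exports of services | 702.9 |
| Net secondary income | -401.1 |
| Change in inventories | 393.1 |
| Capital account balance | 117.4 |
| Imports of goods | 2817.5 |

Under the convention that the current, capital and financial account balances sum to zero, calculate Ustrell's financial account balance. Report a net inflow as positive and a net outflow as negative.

-2827.2

Goods balance = 4236.1 - 2817.5 = 1418.6
Services balance = 702.9
Trade balance (goods + services) = 1418.6 + 702.9 = 2121.5
Net primary income = 1774.5 - 785.1 = 989.4
Net secondary income = -401.1
Current account = 2121.5 + 989.4 + (-401.1) = 2709.8
Financial account = -(2709.8 + 117.4) = -2827.2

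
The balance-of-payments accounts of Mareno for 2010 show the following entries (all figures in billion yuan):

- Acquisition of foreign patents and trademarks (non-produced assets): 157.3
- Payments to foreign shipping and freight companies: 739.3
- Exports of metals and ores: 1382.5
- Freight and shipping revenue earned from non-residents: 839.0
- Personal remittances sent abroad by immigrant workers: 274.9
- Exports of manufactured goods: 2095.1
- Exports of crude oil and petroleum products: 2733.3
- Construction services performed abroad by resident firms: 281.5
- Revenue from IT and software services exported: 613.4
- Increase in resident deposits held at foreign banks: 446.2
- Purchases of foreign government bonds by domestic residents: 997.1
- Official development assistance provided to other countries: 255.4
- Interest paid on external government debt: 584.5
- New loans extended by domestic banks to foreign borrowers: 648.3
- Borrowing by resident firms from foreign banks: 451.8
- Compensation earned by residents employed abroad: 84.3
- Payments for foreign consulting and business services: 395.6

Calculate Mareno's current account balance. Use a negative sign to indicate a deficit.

5779.4

Goods: 1382.5 + 2733.3 + 2095.1 = 6210.9
Services: -739.3 + 839.0 + 613.4 + 281.5 - 395.6 = 599.0
Primary income: 84.3 - 584.5 = -500.2
Secondary income: -274.9 - 255.4 = -530.3
Current account = 6210.9 + 599.0 + (-500.2) + (-530.3) = 5779.4
(Excluded from the current account — capital account: acquisition of foreign patents and trademarks (non-produced assets) 157.3; financial account: increase in resident deposits held at foreign banks 446.2, purchases of foreign government bonds by domestic residents 997.1, new loans extended by domestic banks to foreign borrowers 648.3, borrowing by resident firms from foreign banks 451.8.)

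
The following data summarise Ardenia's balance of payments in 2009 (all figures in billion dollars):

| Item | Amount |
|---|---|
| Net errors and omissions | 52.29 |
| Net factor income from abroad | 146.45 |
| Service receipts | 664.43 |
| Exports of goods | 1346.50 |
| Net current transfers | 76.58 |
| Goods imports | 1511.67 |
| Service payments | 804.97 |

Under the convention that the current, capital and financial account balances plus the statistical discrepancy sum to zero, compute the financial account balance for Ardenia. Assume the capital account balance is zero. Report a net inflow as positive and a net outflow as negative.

30.39

Goods balance = 1346.50 - 1511.67 = -165.17
Services balance = 664.43 - 804.97 = -140.54
Trade balance (goods + services) = -165.17 + (-140.54) = -305.71
Net primary income = 146.45
Net secondary income = 76.58
Current account = -305.71 + 146.45 + 76.58 = -82.68
Financial account = -(-82.68 + 52.29) = 30.39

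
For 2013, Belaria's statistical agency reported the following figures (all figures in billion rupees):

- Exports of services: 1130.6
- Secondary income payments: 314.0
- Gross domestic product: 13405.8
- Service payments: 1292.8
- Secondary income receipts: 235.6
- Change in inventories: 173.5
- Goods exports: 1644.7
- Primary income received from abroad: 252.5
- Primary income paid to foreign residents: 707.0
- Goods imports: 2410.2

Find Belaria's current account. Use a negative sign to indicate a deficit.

-1460.6

Goods balance = 1644.7 - 2410.2 = -765.5
Services balance = 1130.6 - 1292.8 = -162.2
Trade balance (goods + services) = -765.5 + (-162.2) = -927.7
Net primary income = 252.5 - 707.0 = -454.5
Net secondary income = 235.6 - 314.0 = -78.4
Current account = -927.7 + (-454.5) + (-78.4) = -1460.6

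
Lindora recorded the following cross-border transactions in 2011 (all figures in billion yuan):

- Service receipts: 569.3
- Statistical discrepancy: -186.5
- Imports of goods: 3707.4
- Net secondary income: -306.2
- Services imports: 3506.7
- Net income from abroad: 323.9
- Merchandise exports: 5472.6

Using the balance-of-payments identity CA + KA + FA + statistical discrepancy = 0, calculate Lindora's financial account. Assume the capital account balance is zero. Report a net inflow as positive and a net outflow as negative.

1341.0

Goods balance = 5472.6 - 3707.4 = 1765.2
Services balance = 569.3 - 3506.7 = -2937.4
Trade balance (goods + services) = 1765.2 + (-2937.4) = -1172.2
Net primary income = 323.9
Net secondary income = -306.2
Current account = -1172.2 + 323.9 + (-306.2) = -1154.5
Financial account = -(-1154.5 + (-186.5)) = 1341.0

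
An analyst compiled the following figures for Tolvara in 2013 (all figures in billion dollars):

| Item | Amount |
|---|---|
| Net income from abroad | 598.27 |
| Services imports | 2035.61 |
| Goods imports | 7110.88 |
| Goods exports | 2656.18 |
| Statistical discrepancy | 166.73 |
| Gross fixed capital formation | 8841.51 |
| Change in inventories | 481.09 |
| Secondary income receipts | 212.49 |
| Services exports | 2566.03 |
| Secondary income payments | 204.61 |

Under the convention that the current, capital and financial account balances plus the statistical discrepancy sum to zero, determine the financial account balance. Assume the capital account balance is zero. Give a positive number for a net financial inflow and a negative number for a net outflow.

3151.40

Goods balance = 2656.18 - 7110.88 = -4454.70
Services balance = 2566.03 - 2035.61 = 530.42
Trade balance (goods + services) = -4454.70 + 530.42 = -3924.28
Net primary income = 598.27
Net secondary income = 212.49 - 204.61 = 7.88
Current account = -3924.28 + 598.27 + 7.88 = -3318.13
Financial account = -(-3318.13 + 166.73) = 3151.40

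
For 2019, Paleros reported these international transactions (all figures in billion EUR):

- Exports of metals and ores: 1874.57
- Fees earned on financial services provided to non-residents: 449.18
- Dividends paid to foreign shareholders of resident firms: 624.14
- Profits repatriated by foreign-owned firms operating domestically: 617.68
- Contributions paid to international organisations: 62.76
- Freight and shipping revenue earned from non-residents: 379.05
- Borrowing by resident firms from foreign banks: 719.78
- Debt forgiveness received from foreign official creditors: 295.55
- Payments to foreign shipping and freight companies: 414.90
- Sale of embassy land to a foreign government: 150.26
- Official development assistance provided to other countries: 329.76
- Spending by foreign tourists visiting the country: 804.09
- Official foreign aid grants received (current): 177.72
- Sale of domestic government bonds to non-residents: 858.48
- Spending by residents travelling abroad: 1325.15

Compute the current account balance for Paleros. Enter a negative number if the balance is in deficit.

Goods: 1874.57
Services: -1325.15 + 379.05 + 449.18 + 804.09 - 414.90 = -107.73
Primary income: -624.14 - 617.68 = -1241.82
Secondary income: -62.76 + 177.72 - 329.76 = -214.80
Current account = 1874.57 + (-107.73) + (-1241.82) + (-214.80) = 310.22
(Excluded from the current account — financial account: borrowing by resident firms from foreign banks 719.78, sale of domestic government bonds to non-residents 858.48; capital account: debt forgiveness received from foreign official creditors 295.55, sale of embassy land to a foreign government 150.26.)

310.22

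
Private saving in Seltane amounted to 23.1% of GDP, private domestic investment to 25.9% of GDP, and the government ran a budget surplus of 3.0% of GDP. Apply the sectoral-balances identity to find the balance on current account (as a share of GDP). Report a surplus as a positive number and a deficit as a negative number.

0.2

By the sectoral-balances identity, CA = (S_private - I) + (T - G).
Private balance = 23.1 - 25.9 = -2.8
Government balance (T - G) = 3.0
CA = -2.8 + 3.0 = 0.2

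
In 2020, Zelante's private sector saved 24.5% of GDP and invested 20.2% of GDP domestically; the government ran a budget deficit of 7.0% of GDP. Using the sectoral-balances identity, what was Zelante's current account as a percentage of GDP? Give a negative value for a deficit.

By the sectoral-balances identity, CA = (S_private - I) + (T - G).
Private balance = 24.5 - 20.2 = 4.3
Government balance (T - G) = -7.0
CA = 4.3 + (-7.0) = -2.7

-2.7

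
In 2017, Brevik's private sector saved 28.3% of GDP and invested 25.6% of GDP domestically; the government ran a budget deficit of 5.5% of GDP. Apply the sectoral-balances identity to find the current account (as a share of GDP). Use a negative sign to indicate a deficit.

-2.8

By the sectoral-balances identity, CA = (S_private - I) + (T - G).
Private balance = 28.3 - 25.6 = 2.7
Government balance (T - G) = -5.5
CA = 2.7 + (-5.5) = -2.8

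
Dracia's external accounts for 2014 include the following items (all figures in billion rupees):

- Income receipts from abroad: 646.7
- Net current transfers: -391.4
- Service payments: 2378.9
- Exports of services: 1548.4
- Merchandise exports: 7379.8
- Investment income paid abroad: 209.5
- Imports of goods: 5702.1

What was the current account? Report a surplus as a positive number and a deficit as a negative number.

893.0

Goods balance = 7379.8 - 5702.1 = 1677.7
Services balance = 1548.4 - 2378.9 = -830.5
Trade balance (goods + services) = 1677.7 + (-830.5) = 847.2
Net primary income = 646.7 - 209.5 = 437.2
Net secondary income = -391.4
Current account = 847.2 + 437.2 + (-391.4) = 893.0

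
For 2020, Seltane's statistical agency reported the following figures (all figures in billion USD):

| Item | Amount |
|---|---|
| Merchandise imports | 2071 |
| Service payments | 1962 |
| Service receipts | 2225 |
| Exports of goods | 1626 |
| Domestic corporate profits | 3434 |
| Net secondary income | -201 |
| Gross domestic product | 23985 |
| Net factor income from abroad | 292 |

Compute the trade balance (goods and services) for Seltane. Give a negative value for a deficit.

-182

Goods balance = 1626 - 2071 = -445
Services balance = 2225 - 1962 = 263
Trade balance (goods + services) = -445 + 263 = -182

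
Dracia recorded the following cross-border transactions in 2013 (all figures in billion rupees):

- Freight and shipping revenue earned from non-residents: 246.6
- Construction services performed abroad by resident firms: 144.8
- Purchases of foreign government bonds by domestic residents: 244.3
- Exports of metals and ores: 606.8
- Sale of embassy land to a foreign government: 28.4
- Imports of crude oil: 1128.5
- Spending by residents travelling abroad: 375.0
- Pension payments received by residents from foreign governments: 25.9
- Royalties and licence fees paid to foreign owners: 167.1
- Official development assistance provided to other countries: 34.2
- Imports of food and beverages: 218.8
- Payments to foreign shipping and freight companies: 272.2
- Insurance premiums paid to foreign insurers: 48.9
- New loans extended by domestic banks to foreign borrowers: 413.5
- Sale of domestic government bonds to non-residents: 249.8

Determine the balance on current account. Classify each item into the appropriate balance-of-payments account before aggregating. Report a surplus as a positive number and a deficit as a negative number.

Goods: -218.8 - 1128.5 + 606.8 = -740.5
Services: -48.9 + 246.6 - 375.0 - 167.1 - 272.2 + 144.8 = -471.8
Secondary income: 25.9 - 34.2 = -8.3
Current account = (-740.5) + (-471.8) + (-8.3) = -1220.6
(Excluded from the current account — financial account: purchases of foreign government bonds by domestic residents 244.3, new loans extended by domestic banks to foreign borrowers 413.5, sale of domestic government bonds to non-residents 249.8; capital account: sale of embassy land to a foreign government 28.4.)

-1220.6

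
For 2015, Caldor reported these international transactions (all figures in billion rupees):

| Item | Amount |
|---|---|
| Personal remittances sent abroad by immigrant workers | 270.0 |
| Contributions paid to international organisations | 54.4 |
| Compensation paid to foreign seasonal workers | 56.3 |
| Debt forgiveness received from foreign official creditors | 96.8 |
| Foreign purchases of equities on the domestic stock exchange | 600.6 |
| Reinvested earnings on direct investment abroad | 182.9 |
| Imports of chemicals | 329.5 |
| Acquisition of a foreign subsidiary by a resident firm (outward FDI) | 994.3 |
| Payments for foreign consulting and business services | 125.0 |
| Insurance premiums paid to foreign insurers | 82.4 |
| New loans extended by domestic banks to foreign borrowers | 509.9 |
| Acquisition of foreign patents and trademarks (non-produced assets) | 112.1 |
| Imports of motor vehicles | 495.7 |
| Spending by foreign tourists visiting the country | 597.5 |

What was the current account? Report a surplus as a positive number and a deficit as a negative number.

-632.9

Goods: -495.7 - 329.5 = -825.2
Services: 597.5 - 82.4 - 125.0 = 390.1
Primary income: 182.9 - 56.3 = 126.6
Secondary income: -270.0 - 54.4 = -324.4
Current account = (-825.2) + 390.1 + 126.6 + (-324.4) = -632.9
(Excluded from the current account — capital account: debt forgiveness received from foreign official creditors 96.8, acquisition of foreign patents and trademarks (non-produced assets) 112.1; financial account: foreign purchases of equities on the domestic stock exchange 600.6, acquisition of a foreign subsidiary by a resident firm (outward FDI) 994.3, new loans extended by domestic banks to foreign borrowers 509.9.)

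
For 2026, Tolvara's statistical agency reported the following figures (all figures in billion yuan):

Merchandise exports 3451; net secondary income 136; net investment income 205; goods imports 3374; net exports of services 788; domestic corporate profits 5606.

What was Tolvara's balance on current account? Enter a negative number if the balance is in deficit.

1206

Goods balance = 3451 - 3374 = 77
Services balance = 788
Trade balance (goods + services) = 77 + 788 = 865
Net primary income = 205
Net secondary income = 136
Current account = 865 + 205 + 136 = 1206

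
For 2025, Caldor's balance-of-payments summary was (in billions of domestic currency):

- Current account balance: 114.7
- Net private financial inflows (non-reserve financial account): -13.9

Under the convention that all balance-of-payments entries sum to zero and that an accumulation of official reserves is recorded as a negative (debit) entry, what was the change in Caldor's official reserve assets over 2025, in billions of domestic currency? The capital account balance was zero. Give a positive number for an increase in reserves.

100.8

Official reserve transactions balance = -(114.7 + (-13.9)) = -100.8
An accumulation of reserves is recorded as a debit (negative entry), so the change in the stock of reserves is the negative of that balance.
Change in official reserves = -(-100.8) = 100.8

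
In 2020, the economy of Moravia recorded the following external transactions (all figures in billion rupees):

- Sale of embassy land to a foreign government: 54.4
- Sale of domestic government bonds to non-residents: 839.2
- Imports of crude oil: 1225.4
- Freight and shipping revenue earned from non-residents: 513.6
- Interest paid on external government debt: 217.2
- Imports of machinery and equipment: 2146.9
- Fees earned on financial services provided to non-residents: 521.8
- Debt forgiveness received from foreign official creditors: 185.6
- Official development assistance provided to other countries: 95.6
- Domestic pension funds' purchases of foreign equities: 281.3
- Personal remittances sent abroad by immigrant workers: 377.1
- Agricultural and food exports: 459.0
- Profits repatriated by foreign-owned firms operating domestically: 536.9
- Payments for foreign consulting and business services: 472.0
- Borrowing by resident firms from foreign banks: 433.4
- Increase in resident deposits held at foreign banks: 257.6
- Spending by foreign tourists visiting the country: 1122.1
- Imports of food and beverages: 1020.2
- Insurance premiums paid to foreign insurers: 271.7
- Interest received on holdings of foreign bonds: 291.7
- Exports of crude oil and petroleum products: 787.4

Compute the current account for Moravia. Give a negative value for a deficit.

-2667.4

Goods: 459.0 - 2146.9 - 1225.4 + 787.4 - 1020.2 = -3146.1
Services: -472.0 + 1122.1 + 521.8 + 513.6 - 271.7 = 1413.8
Primary income: -536.9 - 217.2 + 291.7 = -462.4
Secondary income: -95.6 - 377.1 = -472.7
Current account = (-3146.1) + 1413.8 + (-462.4) + (-472.7) = -2667.4
(Excluded from the current account — capital account: sale of embassy land to a foreign government 54.4, debt forgiveness received from foreign official creditors 185.6; financial account: sale of domestic government bonds to non-residents 839.2, domestic pension funds' purchases of foreign equities 281.3, borrowing by resident firms from foreign banks 433.4, increase in resident deposits held at foreign banks 257.6.)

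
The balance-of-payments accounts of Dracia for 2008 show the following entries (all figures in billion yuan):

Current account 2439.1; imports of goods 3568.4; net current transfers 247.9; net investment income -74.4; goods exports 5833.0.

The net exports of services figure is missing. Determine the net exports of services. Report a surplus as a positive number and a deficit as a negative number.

Current account = goods balance + services balance + net primary income + net secondary income
Sum of the known components = 2438.1
Net exports of services = CA - (known components) = 2439.1 - 2438.1 = 1.0

1.0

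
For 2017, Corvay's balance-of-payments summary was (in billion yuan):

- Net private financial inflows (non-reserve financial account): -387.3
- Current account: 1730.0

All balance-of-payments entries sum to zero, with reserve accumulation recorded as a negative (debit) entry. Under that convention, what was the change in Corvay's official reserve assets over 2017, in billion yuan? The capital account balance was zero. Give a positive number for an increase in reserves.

Official reserve transactions balance = -(1730.0 + (-387.3)) = -1342.7
An accumulation of reserves is recorded as a debit (negative entry), so the change in the stock of reserves is the negative of that balance.
Change in official reserves = -(-1342.7) = 1342.7

1342.7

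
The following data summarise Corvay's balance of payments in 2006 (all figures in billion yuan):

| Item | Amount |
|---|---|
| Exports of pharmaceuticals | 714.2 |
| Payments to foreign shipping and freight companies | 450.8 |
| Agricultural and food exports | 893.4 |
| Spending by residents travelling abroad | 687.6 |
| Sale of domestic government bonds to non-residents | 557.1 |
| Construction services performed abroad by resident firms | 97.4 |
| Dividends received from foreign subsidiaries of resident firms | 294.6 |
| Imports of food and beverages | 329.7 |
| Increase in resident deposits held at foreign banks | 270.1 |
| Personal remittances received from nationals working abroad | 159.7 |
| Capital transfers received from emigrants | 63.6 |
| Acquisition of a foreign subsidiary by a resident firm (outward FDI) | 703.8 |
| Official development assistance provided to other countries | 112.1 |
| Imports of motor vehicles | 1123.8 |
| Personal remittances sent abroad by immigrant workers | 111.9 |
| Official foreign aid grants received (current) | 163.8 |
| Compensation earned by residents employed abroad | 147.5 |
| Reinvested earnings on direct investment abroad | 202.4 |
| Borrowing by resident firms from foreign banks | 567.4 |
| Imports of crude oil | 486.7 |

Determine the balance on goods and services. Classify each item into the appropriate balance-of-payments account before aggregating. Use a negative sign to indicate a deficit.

Goods: 714.2 - 329.7 - 486.7 - 1123.8 + 893.4 = -332.6
Services: -687.6 + 97.4 - 450.8 = -1041.0
Trade balance = -332.6 + (-1041.0) = -1373.6
(Excluded from the trade balance — financial account: sale of domestic government bonds to non-residents 557.1, increase in resident deposits held at foreign banks 270.1, acquisition of a foreign subsidiary by a resident firm (outward FDI) 703.8, borrowing by resident firms from foreign banks 567.4; primary income: dividends received from foreign subsidiaries of resident firms 294.6, compensation earned by residents employed abroad 147.5, reinvested earnings on direct investment abroad 202.4; secondary income: personal remittances received from nationals working abroad 159.7, official development assistance provided to other countries 112.1, personal remittances sent abroad by immigrant workers 111.9, official foreign aid grants received (current) 163.8; capital account: capital transfers received from emigrants 63.6.)

-1373.6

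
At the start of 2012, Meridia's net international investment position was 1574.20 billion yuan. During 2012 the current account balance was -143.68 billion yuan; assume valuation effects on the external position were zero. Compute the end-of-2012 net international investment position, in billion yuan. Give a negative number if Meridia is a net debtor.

1430.52

With no valuation effects, change in NIIP = current account = -143.68
End-of-year NIIP = 1574.20 + (-143.68) = 1430.52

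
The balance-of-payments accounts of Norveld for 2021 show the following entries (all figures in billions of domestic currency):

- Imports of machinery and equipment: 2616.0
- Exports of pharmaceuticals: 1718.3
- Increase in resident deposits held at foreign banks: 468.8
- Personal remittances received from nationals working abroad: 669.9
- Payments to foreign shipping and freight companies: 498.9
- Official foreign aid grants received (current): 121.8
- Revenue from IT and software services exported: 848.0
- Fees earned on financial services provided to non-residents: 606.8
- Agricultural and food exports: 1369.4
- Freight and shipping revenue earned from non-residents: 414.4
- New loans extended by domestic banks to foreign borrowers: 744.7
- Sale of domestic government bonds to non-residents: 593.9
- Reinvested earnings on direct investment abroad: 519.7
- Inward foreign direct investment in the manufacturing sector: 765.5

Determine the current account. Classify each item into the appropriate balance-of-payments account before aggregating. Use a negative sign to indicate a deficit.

3153.4

Goods: -2616.0 + 1718.3 + 1369.4 = 471.7
Services: 414.4 + 606.8 + 848.0 - 498.9 = 1370.3
Primary income: 519.7
Secondary income: 669.9 + 121.8 = 791.7
Current account = 471.7 + 1370.3 + 519.7 + 791.7 = 3153.4
(Excluded from the current account — financial account: increase in resident deposits held at foreign banks 468.8, new loans extended by domestic banks to foreign borrowers 744.7, sale of domestic government bonds to non-residents 593.9, inward foreign direct investment in the manufacturing sector 765.5.)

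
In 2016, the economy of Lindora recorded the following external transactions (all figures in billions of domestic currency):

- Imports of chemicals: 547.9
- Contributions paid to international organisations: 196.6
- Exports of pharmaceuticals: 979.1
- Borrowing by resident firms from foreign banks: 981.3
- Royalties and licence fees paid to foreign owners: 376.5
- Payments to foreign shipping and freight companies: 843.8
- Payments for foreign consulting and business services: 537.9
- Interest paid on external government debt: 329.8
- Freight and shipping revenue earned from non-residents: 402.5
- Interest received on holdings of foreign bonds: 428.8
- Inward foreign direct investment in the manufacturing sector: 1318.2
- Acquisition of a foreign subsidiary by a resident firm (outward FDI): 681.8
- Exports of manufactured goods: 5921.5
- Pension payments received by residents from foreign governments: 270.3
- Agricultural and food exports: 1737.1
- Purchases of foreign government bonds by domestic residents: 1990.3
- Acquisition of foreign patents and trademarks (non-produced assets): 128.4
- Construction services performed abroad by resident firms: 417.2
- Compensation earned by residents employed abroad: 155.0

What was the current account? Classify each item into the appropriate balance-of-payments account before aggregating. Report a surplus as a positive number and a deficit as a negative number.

Goods: -547.9 + 979.1 + 1737.1 + 5921.5 = 8089.8
Services: -537.9 + 402.5 + 417.2 - 376.5 - 843.8 = -938.5
Primary income: 155.0 + 428.8 - 329.8 = 254.0
Secondary income: 270.3 - 196.6 = 73.7
Current account = 8089.8 + (-938.5) + 254.0 + 73.7 = 7479.0
(Excluded from the current account — financial account: borrowing by resident firms from foreign banks 981.3, inward foreign direct investment in the manufacturing sector 1318.2, acquisition of a foreign subsidiary by a resident firm (outward FDI) 681.8, purchases of foreign government bonds by domestic residents 1990.3; capital account: acquisition of foreign patents and trademarks (non-produced assets) 128.4.)

7479.0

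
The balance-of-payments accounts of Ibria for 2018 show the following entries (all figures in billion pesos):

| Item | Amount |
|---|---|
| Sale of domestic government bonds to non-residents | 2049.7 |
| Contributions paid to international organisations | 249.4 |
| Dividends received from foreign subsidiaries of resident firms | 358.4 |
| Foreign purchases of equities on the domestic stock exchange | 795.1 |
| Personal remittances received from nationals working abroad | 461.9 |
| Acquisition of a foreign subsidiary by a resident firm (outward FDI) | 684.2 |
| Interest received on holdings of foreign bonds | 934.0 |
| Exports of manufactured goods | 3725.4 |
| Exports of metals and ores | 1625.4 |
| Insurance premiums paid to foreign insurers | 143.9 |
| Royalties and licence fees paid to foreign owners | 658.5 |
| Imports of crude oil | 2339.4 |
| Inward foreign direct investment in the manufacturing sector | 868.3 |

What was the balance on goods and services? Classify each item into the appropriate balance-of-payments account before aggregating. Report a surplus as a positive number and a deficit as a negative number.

Goods: 1625.4 + 3725.4 - 2339.4 = 3011.4
Services: -658.5 - 143.9 = -802.4
Trade balance = 3011.4 + (-802.4) = 2209.0
(Excluded from the trade balance — financial account: sale of domestic government bonds to non-residents 2049.7, foreign purchases of equities on the domestic stock exchange 795.1, acquisition of a foreign subsidiary by a resident firm (outward FDI) 684.2, inward foreign direct investment in the manufacturing sector 868.3; secondary income: contributions paid to international organisations 249.4, personal remittances received from nationals working abroad 461.9; primary income: dividends received from foreign subsidiaries of resident firms 358.4, interest received on holdings of foreign bonds 934.0.)

2209.0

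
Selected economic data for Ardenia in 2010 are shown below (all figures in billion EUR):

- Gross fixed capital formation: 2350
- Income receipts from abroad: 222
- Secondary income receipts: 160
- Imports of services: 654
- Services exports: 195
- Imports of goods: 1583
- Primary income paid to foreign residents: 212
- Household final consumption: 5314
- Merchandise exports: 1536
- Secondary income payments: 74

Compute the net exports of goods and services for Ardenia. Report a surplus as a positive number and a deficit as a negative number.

-506

Goods balance = 1536 - 1583 = -47
Services balance = 195 - 654 = -459
Trade balance (goods + services) = -47 + (-459) = -506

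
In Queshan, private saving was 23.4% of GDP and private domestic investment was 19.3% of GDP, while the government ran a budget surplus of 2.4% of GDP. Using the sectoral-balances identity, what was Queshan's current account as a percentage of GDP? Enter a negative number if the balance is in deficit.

By the sectoral-balances identity, CA = (S_private - I) + (T - G).
Private balance = 23.4 - 19.3 = 4.1
Government balance (T - G) = 2.4
CA = 4.1 + 2.4 = 6.5

6.5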